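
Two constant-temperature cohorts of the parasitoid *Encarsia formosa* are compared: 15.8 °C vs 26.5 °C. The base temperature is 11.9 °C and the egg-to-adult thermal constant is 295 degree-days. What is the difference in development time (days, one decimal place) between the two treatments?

55.4 days

At 15.8 °C: 295 / (15.8 − 11.9) = 295 / 3.9 = 75.641 d.
At 26.5 °C: 295 / (26.5 − 11.9) = 295 / 14.6 = 20.205 d.
Difference = |75.641 − 20.205| = 55.436 ≈ 55.4 days.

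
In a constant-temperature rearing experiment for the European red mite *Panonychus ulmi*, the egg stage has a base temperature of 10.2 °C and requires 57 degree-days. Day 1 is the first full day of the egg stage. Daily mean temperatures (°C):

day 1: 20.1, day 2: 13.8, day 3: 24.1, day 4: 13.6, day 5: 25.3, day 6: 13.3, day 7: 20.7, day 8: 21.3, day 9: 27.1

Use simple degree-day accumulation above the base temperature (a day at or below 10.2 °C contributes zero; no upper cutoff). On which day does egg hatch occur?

Daily DD above 10.2 °C: 9.9, 3.6, 13.9, 3.4, 15.1, 3.1, 10.5, 11.1, 16.9.
Cumulative: 9.9, 13.5, 27.4, 30.8, 45.9, 49.0, 59.5, 70.6, 87.5.
The total first reaches 57 DD on day 7.

day 7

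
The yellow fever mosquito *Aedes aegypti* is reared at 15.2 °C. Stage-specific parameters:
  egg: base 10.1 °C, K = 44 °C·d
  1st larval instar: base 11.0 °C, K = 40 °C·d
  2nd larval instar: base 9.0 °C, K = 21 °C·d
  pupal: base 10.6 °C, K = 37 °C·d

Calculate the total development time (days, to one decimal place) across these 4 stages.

egg: 44 / (15.2 − 10.1) = 44 / 5.1 = 8.627 d.
1st larval instar: 40 / (15.2 − 11.0) = 40 / 4.2 = 9.524 d.
2nd larval instar: 21 / (15.2 − 9.0) = 21 / 6.2 = 3.387 d.
pupal: 37 / (15.2 − 10.6) = 37 / 4.6 = 8.043 d.
Sum = 29.582 ≈ 29.6 days.

29.6 days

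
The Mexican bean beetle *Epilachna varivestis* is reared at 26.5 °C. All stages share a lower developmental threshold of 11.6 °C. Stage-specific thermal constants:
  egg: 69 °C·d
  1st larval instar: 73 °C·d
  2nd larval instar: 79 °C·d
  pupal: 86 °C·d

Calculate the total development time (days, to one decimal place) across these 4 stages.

Daily accumulation at 26.5 °C = 26.5 − 11.6 = 14.9 DD/day.
Total K = 69 + 73 + 79 + 86 = 307 DD.
Total duration = 307 / 14.9 = 20.604 ≈ 20.6 days.

20.6 days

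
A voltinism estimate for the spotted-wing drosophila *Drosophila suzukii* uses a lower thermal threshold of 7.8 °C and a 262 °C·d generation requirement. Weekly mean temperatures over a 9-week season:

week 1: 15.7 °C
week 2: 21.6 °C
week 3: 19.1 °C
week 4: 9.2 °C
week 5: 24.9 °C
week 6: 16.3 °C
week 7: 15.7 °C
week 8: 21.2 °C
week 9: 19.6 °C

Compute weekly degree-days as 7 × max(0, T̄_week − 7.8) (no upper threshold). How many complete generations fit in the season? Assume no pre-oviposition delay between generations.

Weekly DD (7 × max(0, T̄ − 7.8)): 55.3, 96.6, 79.1, 9.8, 119.7, 59.5, 55.3, 93.8, 82.6.
Season total = 651.7 DD.
Complete generations = ⌊651.7 / 262⌋ = 2.

2 generations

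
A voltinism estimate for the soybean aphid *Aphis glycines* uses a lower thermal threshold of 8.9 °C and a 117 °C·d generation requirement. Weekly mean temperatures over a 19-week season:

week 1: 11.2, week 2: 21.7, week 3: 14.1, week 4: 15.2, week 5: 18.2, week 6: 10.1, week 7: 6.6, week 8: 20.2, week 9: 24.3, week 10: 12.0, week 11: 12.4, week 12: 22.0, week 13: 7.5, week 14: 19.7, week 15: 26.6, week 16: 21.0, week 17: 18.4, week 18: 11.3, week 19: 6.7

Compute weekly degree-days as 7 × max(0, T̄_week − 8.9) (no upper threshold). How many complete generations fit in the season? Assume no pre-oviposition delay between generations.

8 generations

Weekly DD (7 × max(0, T̄ − 8.9)): 16.1, 89.6, 36.4, 44.1, 65.1, 8.4, 0.0, 79.1, 107.8, 21.7, 24.5, 91.7, 0.0, 75.6, 123.9, 84.7, 66.5, 16.8, 0.0.
Season total = 952.0 DD.
Complete generations = ⌊952.0 / 117⌋ = 8.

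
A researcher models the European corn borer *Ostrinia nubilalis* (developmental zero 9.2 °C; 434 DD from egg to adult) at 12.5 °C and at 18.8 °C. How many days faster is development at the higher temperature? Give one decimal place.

86.3 days

At 12.5 °C: 434 / (12.5 − 9.2) = 434 / 3.3 = 131.515 d.
At 18.8 °C: 434 / (18.8 − 9.2) = 434 / 9.6 = 45.208 d.
Difference = |131.515 − 45.208| = 86.307 ≈ 86.3 days.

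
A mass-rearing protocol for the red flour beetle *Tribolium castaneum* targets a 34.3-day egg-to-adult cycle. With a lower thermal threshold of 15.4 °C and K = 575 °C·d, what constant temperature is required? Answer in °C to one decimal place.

32.2 °C

Required daily accumulation = 575 / 34.3 = 16.764 DD/day.
T = T_base + 16.764 = 15.4 + 16.764 = 32.164 ≈ 32.2 °C.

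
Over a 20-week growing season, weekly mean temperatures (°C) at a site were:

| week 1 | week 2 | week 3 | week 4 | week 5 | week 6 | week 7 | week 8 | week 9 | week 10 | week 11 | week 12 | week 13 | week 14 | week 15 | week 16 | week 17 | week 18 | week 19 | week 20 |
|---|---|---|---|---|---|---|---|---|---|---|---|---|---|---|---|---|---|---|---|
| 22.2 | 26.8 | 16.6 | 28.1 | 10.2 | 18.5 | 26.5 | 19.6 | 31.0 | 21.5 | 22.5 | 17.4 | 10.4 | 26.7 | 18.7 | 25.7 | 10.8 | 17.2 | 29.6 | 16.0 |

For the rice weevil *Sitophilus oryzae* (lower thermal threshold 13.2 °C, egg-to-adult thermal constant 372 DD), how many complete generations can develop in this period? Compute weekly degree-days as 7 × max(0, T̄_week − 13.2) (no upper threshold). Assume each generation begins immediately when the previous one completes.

3 generations

Weekly DD (7 × max(0, T̄ − 13.2)): 63.0, 95.2, 23.8, 104.3, 0.0, 37.1, 93.1, 44.8, 124.6, 58.1, 65.1, 29.4, 0.0, 94.5, 38.5, 87.5, 0.0, 28.0, 114.8, 19.6.
Season total = 1121.4 DD.
Complete generations = ⌊1121.4 / 372⌋ = 3.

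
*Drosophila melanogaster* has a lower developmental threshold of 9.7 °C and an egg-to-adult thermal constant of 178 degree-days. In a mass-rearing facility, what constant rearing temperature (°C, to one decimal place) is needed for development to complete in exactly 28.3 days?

16.0 °C

Required daily accumulation = 178 / 28.3 = 6.290 DD/day.
T = T_base + 6.290 = 9.7 + 6.290 = 15.990 ≈ 16.0 °C.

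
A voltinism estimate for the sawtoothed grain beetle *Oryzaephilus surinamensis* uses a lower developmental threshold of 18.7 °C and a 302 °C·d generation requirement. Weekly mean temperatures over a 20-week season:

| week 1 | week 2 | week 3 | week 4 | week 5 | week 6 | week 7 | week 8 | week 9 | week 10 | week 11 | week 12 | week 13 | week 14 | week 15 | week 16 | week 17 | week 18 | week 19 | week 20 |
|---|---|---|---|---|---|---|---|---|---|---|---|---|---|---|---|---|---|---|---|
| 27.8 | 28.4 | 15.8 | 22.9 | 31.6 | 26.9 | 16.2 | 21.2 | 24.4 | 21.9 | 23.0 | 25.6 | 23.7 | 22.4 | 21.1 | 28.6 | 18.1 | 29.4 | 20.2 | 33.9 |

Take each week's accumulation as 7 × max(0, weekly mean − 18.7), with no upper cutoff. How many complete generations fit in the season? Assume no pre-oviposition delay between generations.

2 generations

Weekly DD (7 × max(0, T̄ − 18.7)): 63.7, 67.9, 0.0, 29.4, 90.3, 57.4, 0.0, 17.5, 39.9, 22.4, 30.1, 48.3, 35.0, 25.9, 16.8, 69.3, 0.0, 74.9, 10.5, 106.4.
Season total = 805.7 DD.
Complete generations = ⌊805.7 / 302⌋ = 2.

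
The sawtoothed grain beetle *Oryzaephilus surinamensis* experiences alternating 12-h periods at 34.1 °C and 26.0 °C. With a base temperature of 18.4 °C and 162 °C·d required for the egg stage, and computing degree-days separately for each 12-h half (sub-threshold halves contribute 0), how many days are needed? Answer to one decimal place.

Day half: max(0, 34.1 − 18.4) × 0.5 = 15.7 × 0.5 = 7.85 DD.
Night half: max(0, 26.0 − 18.4) × 0.5 = 7.6 × 0.5 = 3.80 DD.
Per 24 h: 11.65 DD/day.
Duration = 162 / 11.65 = 13.906 ≈ 13.9 days.

13.9 days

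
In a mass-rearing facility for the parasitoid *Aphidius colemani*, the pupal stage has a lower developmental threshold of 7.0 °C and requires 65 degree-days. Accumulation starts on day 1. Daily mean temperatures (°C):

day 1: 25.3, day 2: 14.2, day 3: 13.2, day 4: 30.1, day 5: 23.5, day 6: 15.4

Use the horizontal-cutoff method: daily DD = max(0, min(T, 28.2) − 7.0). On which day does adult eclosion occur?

Daily DD above 7.0 °C (capped at 21.2): 18.3, 7.2, 6.2, 21.2, 16.5, 8.4.
Cumulative: 18.3, 25.5, 31.7, 52.9, 69.4, 77.8.
The total first reaches 65 DD on day 5.

day 5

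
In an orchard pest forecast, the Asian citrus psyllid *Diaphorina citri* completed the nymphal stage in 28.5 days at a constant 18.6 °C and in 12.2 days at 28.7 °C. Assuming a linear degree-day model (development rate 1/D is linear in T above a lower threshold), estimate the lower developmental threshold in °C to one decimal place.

Equal thermal constants: D₁(T₁ − T_b) = D₂(T₂ − T_b).
28.5·(18.6 − T_b) = 12.2·(28.7 − T_b)
T_b = (28.5·18.6 − 12.2·28.7) / (28.5 − 12.2) = 179.96 / 16.3 = 11.040 °C ≈ 11.0 °C.

11.0 °C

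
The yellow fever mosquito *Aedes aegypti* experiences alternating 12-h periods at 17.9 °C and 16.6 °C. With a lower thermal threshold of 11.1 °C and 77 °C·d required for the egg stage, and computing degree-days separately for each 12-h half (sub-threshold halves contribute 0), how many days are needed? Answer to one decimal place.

Day half: max(0, 17.9 − 11.1) × 0.5 = 6.8 × 0.5 = 3.40 DD.
Night half: max(0, 16.6 − 11.1) × 0.5 = 5.5 × 0.5 = 2.75 DD.
Per 24 h: 6.15 DD/day.
Duration = 77 / 6.15 = 12.520 ≈ 12.5 days.

12.5 days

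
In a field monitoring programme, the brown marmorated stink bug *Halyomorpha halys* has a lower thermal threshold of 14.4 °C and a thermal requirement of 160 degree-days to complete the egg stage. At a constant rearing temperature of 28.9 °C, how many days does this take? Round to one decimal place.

11.0 days

Daily accumulation = 28.9 − 14.4 = 14.5 DD/day.
Duration = 160 / 14.5 = 11.034 ≈ 11.0 days.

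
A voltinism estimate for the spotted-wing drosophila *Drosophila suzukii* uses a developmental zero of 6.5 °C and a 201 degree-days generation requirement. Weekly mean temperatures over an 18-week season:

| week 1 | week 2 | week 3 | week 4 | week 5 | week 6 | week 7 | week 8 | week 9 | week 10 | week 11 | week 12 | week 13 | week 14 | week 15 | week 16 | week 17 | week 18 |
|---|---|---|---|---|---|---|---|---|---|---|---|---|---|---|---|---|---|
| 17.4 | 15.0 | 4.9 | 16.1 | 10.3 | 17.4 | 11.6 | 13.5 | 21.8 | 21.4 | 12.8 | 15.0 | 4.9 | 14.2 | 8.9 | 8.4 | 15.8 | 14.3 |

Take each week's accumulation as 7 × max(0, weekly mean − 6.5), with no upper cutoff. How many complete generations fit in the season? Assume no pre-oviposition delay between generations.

Weekly DD (7 × max(0, T̄ − 6.5)): 76.3, 59.5, 0.0, 67.2, 26.6, 76.3, 35.7, 49.0, 107.1, 104.3, 44.1, 59.5, 0.0, 53.9, 16.8, 13.3, 65.1, 54.6.
Season total = 909.3 DD.
Complete generations = ⌊909.3 / 201⌋ = 4.

4 generations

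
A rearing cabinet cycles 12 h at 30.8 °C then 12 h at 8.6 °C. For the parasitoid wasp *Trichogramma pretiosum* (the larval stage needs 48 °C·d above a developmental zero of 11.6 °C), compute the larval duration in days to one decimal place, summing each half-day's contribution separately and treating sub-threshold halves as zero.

5.0 days

Day half: max(0, 30.8 − 11.6) × 0.5 = 19.2 × 0.5 = 9.60 DD.
Night half: max(0, 8.6 − 11.6) × 0.5 = 0.0 × 0.5 = 0.00 DD.
Per 24 h: 9.60 DD/day.
Duration = 48 / 9.60 = 5.000 ≈ 5.0 days.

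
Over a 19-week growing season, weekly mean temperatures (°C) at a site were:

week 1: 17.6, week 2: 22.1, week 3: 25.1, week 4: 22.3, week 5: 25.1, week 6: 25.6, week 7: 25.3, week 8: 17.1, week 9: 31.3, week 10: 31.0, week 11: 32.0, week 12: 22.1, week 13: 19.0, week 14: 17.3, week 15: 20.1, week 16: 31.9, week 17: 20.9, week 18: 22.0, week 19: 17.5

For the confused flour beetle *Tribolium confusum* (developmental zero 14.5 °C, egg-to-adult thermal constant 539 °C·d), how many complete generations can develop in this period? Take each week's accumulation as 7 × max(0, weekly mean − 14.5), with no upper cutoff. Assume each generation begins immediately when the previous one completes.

Weekly DD (7 × max(0, T̄ − 14.5)): 21.7, 53.2, 74.2, 54.6, 74.2, 77.7, 75.6, 18.2, 117.6, 115.5, 122.5, 53.2, 31.5, 19.6, 39.2, 121.8, 44.8, 52.5, 21.0.
Season total = 1188.6 DD.
Complete generations = ⌊1188.6 / 539⌋ = 2.

2 generations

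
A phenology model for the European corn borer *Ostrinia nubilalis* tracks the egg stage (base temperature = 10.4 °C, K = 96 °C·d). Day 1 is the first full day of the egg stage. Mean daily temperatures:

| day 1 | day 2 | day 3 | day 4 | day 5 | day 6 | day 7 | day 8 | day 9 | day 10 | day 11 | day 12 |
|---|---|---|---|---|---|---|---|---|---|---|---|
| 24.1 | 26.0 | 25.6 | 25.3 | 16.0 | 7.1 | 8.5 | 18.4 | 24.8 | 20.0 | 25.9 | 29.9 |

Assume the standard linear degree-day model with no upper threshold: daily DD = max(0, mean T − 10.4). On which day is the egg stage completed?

Daily DD above 10.4 °C: 13.7, 15.6, 15.2, 14.9, 5.6, 0.0, 0.0, 8.0, 14.4, 9.6, 15.5, 19.5.
Cumulative: 13.7, 29.3, 44.5, 59.4, 65.0, 65.0, 65.0, 73.0, 87.4, 97.0, 112.5, 132.0.
The total first reaches 96 DD on day 10.

day 10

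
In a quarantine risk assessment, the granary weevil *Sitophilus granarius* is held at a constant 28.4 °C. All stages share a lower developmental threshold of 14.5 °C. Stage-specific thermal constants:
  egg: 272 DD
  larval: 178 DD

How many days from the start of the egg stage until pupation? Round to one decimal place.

32.4 days

Daily accumulation at 28.4 °C = 28.4 − 14.5 = 13.9 DD/day.
Total K = 272 + 178 = 450 DD.
Total duration = 450 / 13.9 = 32.374 ≈ 32.4 days.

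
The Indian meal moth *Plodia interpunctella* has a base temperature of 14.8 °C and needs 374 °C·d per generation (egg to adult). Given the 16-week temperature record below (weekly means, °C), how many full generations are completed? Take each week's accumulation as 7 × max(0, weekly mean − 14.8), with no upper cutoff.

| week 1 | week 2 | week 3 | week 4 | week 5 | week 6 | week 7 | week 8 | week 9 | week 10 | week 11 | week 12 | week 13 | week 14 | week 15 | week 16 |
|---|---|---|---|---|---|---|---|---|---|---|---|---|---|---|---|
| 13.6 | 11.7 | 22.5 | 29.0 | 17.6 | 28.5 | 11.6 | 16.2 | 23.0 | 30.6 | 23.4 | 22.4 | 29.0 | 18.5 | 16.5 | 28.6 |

Weekly DD (7 × max(0, T̄ − 14.8)): 0.0, 0.0, 53.9, 99.4, 19.6, 95.9, 0.0, 9.8, 57.4, 110.6, 60.2, 53.2, 99.4, 25.9, 11.9, 96.6.
Season total = 793.8 DD.
Complete generations = ⌊793.8 / 374⌋ = 2.

2 generations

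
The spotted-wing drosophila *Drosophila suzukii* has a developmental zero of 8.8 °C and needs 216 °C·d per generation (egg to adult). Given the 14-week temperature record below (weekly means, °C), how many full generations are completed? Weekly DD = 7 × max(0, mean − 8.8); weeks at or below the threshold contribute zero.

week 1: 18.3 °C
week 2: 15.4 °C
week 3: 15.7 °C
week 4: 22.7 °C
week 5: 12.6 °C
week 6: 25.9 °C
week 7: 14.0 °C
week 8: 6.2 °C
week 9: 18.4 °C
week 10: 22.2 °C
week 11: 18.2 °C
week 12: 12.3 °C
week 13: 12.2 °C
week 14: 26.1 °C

Weekly DD (7 × max(0, T̄ − 8.8)): 66.5, 46.2, 48.3, 97.3, 26.6, 119.7, 36.4, 0.0, 67.2, 93.8, 65.8, 24.5, 23.8, 121.1.
Season total = 837.2 DD.
Complete generations = ⌊837.2 / 216⌋ = 3.

3 generations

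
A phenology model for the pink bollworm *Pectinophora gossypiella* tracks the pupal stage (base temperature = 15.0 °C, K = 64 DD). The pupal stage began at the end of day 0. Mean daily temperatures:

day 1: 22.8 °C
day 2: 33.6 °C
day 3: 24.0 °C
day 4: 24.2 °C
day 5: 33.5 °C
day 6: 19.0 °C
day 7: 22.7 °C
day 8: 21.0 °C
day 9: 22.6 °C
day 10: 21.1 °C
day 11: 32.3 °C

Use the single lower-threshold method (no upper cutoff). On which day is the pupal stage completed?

Daily DD above 15.0 °C: 7.8, 18.6, 9.0, 9.2, 18.5, 4.0, 7.7, 6.0, 7.6, 6.1, 17.3.
Cumulative: 7.8, 26.4, 35.4, 44.6, 63.1, 67.1, 74.8, 80.8, 88.4, 94.5, 111.8.
The total first reaches 64 DD on day 6.

day 6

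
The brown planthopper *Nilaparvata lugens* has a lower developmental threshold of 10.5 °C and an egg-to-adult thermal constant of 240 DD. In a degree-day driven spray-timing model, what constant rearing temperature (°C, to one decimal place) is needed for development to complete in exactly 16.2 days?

Required daily accumulation = 240 / 16.2 = 14.815 DD/day.
T = T_base + 14.815 = 10.5 + 14.815 = 25.315 ≈ 25.3 °C.

25.3 °C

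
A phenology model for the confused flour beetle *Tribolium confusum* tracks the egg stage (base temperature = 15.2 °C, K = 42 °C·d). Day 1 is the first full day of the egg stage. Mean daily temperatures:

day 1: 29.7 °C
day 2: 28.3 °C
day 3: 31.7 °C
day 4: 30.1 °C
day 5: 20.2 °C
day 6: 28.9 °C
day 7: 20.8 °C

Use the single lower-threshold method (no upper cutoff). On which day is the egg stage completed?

day 3

Daily DD above 15.2 °C: 14.5, 13.1, 16.5, 14.9, 5.0, 13.7, 5.6.
Cumulative: 14.5, 27.6, 44.1, 59.0, 64.0, 77.7, 83.3.
The total first reaches 42 DD on day 3.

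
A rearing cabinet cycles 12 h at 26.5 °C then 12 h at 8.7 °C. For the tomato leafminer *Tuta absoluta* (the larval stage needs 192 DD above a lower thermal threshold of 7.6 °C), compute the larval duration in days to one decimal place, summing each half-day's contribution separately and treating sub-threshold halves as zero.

Day half: max(0, 26.5 − 7.6) × 0.5 = 18.9 × 0.5 = 9.45 DD.
Night half: max(0, 8.7 − 7.6) × 0.5 = 1.1 × 0.5 = 0.55 DD.
Per 24 h: 10.00 DD/day.
Duration = 192 / 10.00 = 19.200 ≈ 19.2 days.

19.2 days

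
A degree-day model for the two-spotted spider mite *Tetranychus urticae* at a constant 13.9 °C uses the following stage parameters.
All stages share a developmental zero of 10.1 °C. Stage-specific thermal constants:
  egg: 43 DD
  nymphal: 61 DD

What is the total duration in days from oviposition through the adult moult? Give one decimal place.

Daily accumulation at 13.9 °C = 13.9 − 10.1 = 3.8 DD/day.
Total K = 43 + 61 = 104 DD.
Total duration = 104 / 3.8 = 27.368 ≈ 27.4 days.

27.4 days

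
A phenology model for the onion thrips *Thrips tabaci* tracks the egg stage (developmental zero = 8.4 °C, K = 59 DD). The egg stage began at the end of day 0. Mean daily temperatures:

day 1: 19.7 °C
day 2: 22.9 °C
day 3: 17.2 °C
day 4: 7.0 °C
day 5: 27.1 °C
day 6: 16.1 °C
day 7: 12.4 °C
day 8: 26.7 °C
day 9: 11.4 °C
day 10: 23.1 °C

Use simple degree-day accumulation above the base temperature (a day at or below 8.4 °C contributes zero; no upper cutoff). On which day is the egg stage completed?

Daily DD above 8.4 °C: 11.3, 14.5, 8.8, 0.0, 18.7, 7.7, 4.0, 18.3, 3.0, 14.7.
Cumulative: 11.3, 25.8, 34.6, 34.6, 53.3, 61.0, 65.0, 83.3, 86.3, 101.0.
The total first reaches 59 DD on day 6.

day 6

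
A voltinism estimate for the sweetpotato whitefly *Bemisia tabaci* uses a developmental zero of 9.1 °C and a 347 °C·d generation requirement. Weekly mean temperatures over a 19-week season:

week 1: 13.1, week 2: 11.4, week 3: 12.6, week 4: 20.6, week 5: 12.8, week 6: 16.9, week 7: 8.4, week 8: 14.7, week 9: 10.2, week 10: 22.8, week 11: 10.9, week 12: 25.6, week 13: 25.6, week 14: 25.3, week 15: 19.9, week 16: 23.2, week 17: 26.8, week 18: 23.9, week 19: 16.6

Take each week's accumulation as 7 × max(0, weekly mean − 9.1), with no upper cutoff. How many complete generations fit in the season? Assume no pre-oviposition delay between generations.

Weekly DD (7 × max(0, T̄ − 9.1)): 28.0, 16.1, 24.5, 80.5, 25.9, 54.6, 0.0, 39.2, 7.7, 95.9, 12.6, 115.5, 115.5, 113.4, 75.6, 98.7, 123.9, 103.6, 52.5.
Season total = 1183.7 DD.
Complete generations = ⌊1183.7 / 347⌋ = 3.

3 generations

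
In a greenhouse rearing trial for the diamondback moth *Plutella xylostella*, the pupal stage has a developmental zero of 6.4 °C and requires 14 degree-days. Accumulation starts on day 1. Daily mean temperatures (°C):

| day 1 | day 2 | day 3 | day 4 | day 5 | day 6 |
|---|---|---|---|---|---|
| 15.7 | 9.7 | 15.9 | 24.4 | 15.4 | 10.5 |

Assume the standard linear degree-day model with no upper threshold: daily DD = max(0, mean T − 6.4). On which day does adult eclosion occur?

day 3

Daily DD above 6.4 °C: 9.3, 3.3, 9.5, 18.0, 9.0, 4.1.
Cumulative: 9.3, 12.6, 22.1, 40.1, 49.1, 53.2.
The total first reaches 14 DD on day 3.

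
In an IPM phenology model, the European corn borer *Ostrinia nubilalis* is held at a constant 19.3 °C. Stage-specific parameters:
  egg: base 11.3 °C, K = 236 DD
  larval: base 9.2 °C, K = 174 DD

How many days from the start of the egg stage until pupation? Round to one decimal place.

46.7 days

egg: 236 / (19.3 − 11.3) = 236 / 8.0 = 29.500 d.
larval: 174 / (19.3 − 9.2) = 174 / 10.1 = 17.228 d.
Sum = 46.728 ≈ 46.7 days.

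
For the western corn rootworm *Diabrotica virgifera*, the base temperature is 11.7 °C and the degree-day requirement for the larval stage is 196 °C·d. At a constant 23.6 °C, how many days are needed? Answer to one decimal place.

Daily accumulation = 23.6 − 11.7 = 11.9 DD/day.
Duration = 196 / 11.9 = 16.471 ≈ 16.5 days.

16.5 days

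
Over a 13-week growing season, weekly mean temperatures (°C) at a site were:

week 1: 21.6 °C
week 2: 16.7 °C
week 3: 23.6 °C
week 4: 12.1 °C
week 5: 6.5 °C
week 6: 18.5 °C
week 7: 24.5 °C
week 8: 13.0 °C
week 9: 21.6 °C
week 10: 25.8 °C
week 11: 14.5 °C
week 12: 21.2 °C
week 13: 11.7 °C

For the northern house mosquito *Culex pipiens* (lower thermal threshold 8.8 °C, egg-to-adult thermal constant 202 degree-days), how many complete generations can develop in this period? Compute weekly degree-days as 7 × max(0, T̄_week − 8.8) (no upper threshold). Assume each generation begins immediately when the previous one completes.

Weekly DD (7 × max(0, T̄ − 8.8)): 89.6, 55.3, 103.6, 23.1, 0.0, 67.9, 109.9, 29.4, 89.6, 119.0, 39.9, 86.8, 20.3.
Season total = 834.4 DD.
Complete generations = ⌊834.4 / 202⌋ = 4.

4 generations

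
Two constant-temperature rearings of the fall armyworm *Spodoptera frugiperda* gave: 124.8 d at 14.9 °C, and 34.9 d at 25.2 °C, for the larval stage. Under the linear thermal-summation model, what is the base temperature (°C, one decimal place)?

Linear rate model ⇒ the product D·(T − T_b) is constant across temperatures.
124.8·(14.9 − T_b) = 34.9·(25.2 − T_b)
T_b = (124.8·14.9 − 34.9·25.2) / (124.8 − 34.9) = 980.04 / 89.9 = 10.901 °C ≈ 10.9 °C.

10.9 °C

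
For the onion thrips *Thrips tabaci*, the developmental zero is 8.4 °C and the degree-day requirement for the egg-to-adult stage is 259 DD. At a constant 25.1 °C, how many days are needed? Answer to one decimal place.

Daily accumulation = 25.1 − 8.4 = 16.7 DD/day.
Duration = 259 / 16.7 = 15.509 ≈ 15.5 days.

15.5 days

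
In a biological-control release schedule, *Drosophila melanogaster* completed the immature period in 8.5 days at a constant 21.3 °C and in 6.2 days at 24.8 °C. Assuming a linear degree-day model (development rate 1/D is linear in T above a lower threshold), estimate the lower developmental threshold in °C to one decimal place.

11.9 °C

Under the model K = D·(T − T_b), so D₁·(T₁ − T_b) = D₂·(T₂ − T_b).
8.5·(21.3 − T_b) = 6.2·(24.8 − T_b)
T_b = (8.5·21.3 − 6.2·24.8) / (8.5 − 6.2) = 27.29 / 2.3 = 11.865 °C ≈ 11.9 °C.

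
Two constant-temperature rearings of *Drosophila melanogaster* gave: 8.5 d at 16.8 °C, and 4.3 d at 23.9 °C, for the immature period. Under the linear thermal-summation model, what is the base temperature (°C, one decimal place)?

9.5 °C

Linear rate model ⇒ the product D·(T − T_b) is constant across temperatures.
8.5·(16.8 − T_b) = 4.3·(23.9 − T_b)
T_b = (8.5·16.8 − 4.3·23.9) / (8.5 − 4.3) = 40.03 / 4.2 = 9.531 °C ≈ 9.5 °C.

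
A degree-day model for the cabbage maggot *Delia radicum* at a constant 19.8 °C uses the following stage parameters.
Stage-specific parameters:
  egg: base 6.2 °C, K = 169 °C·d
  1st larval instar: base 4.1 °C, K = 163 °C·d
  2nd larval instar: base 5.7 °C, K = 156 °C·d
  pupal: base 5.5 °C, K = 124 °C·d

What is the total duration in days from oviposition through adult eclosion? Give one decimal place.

egg: 169 / (19.8 − 6.2) = 169 / 13.6 = 12.426 d.
1st larval instar: 163 / (19.8 − 4.1) = 163 / 15.7 = 10.382 d.
2nd larval instar: 156 / (19.8 − 5.7) = 156 / 14.1 = 11.064 d.
pupal: 124 / (19.8 − 5.5) = 124 / 14.3 = 8.671 d.
Sum = 42.544 ≈ 42.5 days.

42.5 days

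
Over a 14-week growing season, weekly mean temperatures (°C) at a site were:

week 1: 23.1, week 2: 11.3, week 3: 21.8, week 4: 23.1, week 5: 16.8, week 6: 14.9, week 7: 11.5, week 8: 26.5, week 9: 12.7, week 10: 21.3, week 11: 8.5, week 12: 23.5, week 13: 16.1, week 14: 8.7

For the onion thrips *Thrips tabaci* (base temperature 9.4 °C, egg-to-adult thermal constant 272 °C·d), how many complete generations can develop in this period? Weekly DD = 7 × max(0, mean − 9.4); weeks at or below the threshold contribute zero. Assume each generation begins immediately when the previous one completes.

Weekly DD (7 × max(0, T̄ − 9.4)): 95.9, 13.3, 86.8, 95.9, 51.8, 38.5, 14.7, 119.7, 23.1, 83.3, 0.0, 98.7, 46.9, 0.0.
Season total = 768.6 DD.
Complete generations = ⌊768.6 / 272⌋ = 2.

2 generations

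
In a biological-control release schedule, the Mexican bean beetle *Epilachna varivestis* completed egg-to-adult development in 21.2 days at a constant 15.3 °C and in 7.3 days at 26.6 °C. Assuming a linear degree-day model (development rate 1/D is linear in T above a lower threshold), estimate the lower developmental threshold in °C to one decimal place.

9.4 °C

Equal thermal constants: D₁(T₁ − T_b) = D₂(T₂ − T_b).
21.2·(15.3 − T_b) = 7.3·(26.6 − T_b)
T_b = (21.2·15.3 − 7.3·26.6) / (21.2 − 7.3) = 130.18 / 13.9 = 9.365 °C ≈ 9.4 °C.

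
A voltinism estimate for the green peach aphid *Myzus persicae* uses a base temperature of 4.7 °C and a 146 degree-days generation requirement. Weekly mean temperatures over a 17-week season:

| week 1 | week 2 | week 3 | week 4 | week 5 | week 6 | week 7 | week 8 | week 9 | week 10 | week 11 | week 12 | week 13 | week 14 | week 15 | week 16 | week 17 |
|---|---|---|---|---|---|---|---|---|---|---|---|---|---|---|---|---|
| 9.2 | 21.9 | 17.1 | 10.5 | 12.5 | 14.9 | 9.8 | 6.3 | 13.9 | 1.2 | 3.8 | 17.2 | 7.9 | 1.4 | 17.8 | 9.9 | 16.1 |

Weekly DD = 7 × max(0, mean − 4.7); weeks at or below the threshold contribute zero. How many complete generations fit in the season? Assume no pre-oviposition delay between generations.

Weekly DD (7 × max(0, T̄ − 4.7)): 31.5, 120.4, 86.8, 40.6, 54.6, 71.4, 35.7, 11.2, 64.4, 0.0, 0.0, 87.5, 22.4, 0.0, 91.7, 36.4, 79.8.
Season total = 834.4 DD.
Complete generations = ⌊834.4 / 146⌋ = 5.

5 generations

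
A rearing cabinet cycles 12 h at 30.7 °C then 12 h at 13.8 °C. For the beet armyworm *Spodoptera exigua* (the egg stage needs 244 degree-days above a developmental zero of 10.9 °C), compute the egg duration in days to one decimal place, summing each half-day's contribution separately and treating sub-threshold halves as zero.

Day half: max(0, 30.7 − 10.9) × 0.5 = 19.8 × 0.5 = 9.90 DD.
Night half: max(0, 13.8 − 10.9) × 0.5 = 2.9 × 0.5 = 1.45 DD.
Per 24 h: 11.35 DD/day.
Duration = 244 / 11.35 = 21.498 ≈ 21.5 days.

21.5 days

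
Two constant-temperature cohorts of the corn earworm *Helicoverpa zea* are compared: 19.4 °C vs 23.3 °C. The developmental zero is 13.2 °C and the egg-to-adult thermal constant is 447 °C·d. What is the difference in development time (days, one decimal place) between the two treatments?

27.8 days

At 19.4 °C: 447 / (19.4 − 13.2) = 447 / 6.2 = 72.097 d.
At 23.3 °C: 447 / (23.3 − 13.2) = 447 / 10.1 = 44.257 d.
Difference = |72.097 − 44.257| = 27.839 ≈ 27.8 days.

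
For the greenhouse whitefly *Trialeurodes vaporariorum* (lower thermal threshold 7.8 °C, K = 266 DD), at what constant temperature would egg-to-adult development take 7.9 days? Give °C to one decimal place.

Required daily accumulation = 266 / 7.9 = 33.671 DD/day.
T = T_base + 33.671 = 7.8 + 33.671 = 41.471 ≈ 41.5 °C.

41.5 °C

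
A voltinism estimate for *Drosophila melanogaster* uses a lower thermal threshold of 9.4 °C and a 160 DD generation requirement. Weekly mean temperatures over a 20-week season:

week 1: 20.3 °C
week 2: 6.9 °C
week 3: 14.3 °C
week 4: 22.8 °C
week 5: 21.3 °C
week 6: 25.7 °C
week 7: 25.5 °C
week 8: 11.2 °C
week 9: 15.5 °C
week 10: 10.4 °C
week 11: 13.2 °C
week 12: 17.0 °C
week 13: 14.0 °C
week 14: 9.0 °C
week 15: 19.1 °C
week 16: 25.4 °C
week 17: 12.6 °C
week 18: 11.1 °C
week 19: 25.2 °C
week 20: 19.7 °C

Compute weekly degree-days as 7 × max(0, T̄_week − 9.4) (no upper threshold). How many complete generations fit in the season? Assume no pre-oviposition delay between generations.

6 generations

Weekly DD (7 × max(0, T̄ − 9.4)): 76.3, 0.0, 34.3, 93.8, 83.3, 114.1, 112.7, 12.6, 42.7, 7.0, 26.6, 53.2, 32.2, 0.0, 67.9, 112.0, 22.4, 11.9, 110.6, 72.1.
Season total = 1085.7 DD.
Complete generations = ⌊1085.7 / 160⌋ = 6.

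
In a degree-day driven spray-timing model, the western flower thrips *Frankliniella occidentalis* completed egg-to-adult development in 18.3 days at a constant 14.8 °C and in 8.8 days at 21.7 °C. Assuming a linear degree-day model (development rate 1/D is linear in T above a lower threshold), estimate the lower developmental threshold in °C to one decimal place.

Equal thermal constants: D₁(T₁ − T_b) = D₂(T₂ − T_b).
18.3·(14.8 − T_b) = 8.8·(21.7 − T_b)
T_b = (18.3·14.8 − 8.8·21.7) / (18.3 − 8.8) = 79.88 / 9.5 = 8.408 °C ≈ 8.4 °C.

8.4 °C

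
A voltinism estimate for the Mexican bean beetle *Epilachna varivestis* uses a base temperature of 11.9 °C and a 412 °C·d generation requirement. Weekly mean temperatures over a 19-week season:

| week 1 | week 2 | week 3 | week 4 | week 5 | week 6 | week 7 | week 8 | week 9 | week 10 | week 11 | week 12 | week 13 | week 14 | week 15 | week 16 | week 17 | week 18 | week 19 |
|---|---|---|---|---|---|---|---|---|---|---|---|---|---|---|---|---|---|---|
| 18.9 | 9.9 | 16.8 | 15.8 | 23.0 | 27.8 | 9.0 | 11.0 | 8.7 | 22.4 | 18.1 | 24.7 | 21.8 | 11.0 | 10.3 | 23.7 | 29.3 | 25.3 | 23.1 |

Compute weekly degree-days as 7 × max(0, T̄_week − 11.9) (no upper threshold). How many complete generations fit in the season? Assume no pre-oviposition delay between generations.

2 generations

Weekly DD (7 × max(0, T̄ − 11.9)): 49.0, 0.0, 34.3, 27.3, 77.7, 111.3, 0.0, 0.0, 0.0, 73.5, 43.4, 89.6, 69.3, 0.0, 0.0, 82.6, 121.8, 93.8, 78.4.
Season total = 952.0 DD.
Complete generations = ⌊952.0 / 412⌋ = 2.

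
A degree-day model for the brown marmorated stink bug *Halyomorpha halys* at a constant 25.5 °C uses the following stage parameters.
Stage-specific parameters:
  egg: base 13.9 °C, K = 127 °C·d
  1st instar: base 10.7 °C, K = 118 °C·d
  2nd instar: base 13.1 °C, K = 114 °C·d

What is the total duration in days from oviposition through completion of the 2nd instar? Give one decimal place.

28.1 days

egg: 127 / (25.5 − 13.9) = 127 / 11.6 = 10.948 d.
1st instar: 118 / (25.5 − 10.7) = 118 / 14.8 = 7.973 d.
2nd instar: 114 / (25.5 − 13.1) = 114 / 12.4 = 9.194 d.
Sum = 28.115 ≈ 28.1 days.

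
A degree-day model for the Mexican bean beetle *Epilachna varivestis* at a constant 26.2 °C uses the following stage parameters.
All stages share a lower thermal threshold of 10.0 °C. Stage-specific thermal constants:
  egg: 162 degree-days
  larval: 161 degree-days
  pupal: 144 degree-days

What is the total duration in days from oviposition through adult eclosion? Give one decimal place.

Daily accumulation at 26.2 °C = 26.2 − 10.0 = 16.2 DD/day.
Total K = 162 + 161 + 144 = 467 DD.
Total duration = 467 / 16.2 = 28.827 ≈ 28.8 days.

28.8 days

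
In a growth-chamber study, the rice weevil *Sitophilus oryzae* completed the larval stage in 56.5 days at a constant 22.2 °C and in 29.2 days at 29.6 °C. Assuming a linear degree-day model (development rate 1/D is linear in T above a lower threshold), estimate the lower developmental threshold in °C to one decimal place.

14.3 °C

Under the model K = D·(T − T_b), so D₁·(T₁ − T_b) = D₂·(T₂ − T_b).
56.5·(22.2 − T_b) = 29.2·(29.6 − T_b)
T_b = (56.5·22.2 − 29.2·29.6) / (56.5 − 29.2) = 389.98 / 27.3 = 14.285 °C ≈ 14.3 °C.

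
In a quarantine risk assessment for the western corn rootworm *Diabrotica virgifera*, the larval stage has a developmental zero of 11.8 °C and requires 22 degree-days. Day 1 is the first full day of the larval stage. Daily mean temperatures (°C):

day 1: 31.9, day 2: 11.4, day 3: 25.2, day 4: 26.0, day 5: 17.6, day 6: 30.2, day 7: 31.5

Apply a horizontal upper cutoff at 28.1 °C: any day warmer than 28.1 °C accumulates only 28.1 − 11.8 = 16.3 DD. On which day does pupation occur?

Daily DD above 11.8 °C (capped at 16.3): 16.3, 0.0, 13.4, 14.2, 5.8, 16.3, 16.3.
Cumulative: 16.3, 16.3, 29.7, 43.9, 49.7, 66.0, 82.3.
The total first reaches 22 DD on day 3.

day 3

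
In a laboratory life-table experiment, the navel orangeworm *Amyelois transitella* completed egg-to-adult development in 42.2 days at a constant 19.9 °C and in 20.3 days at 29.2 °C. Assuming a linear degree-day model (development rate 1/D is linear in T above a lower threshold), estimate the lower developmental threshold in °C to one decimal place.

Linear rate model ⇒ the product D·(T − T_b) is constant across temperatures.
42.2·(19.9 − T_b) = 20.3·(29.2 − T_b)
T_b = (42.2·19.9 − 20.3·29.2) / (42.2 − 20.3) = 247.02 / 21.9 = 11.279 °C ≈ 11.3 °C.

11.3 °C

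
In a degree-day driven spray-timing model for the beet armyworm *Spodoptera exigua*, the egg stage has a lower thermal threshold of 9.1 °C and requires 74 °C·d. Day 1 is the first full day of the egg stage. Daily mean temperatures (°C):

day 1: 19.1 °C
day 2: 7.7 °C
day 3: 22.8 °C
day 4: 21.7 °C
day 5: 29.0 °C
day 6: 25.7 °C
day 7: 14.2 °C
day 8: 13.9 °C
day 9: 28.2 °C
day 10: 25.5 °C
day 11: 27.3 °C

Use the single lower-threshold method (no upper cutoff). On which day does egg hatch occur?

day 7

Daily DD above 9.1 °C: 10.0, 0.0, 13.7, 12.6, 19.9, 16.6, 5.1, 4.8, 19.1, 16.4, 18.2.
Cumulative: 10.0, 10.0, 23.7, 36.3, 56.2, 72.8, 77.9, 82.7, 101.8, 118.2, 136.4.
The total first reaches 74 DD on day 7.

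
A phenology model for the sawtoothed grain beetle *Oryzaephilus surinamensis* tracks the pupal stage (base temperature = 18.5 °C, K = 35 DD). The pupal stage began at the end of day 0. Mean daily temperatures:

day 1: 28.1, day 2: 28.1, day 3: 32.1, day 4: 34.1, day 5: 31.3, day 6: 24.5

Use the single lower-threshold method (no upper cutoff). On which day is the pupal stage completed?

Daily DD above 18.5 °C: 9.6, 9.6, 13.6, 15.6, 12.8, 6.0.
Cumulative: 9.6, 19.2, 32.8, 48.4, 61.2, 67.2.
The total first reaches 35 DD on day 4.

day 4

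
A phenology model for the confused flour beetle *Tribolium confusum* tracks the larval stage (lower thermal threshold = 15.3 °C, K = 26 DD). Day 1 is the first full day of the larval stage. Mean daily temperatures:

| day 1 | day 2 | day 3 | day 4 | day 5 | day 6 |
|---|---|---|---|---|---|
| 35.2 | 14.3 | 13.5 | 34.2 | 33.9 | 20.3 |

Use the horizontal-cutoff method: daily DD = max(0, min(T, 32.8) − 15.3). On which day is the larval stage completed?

day 4

Daily DD above 15.3 °C (capped at 17.5): 17.5, 0.0, 0.0, 17.5, 17.5, 5.0.
Cumulative: 17.5, 17.5, 17.5, 35.0, 52.5, 57.5.
The total first reaches 26 DD on day 4.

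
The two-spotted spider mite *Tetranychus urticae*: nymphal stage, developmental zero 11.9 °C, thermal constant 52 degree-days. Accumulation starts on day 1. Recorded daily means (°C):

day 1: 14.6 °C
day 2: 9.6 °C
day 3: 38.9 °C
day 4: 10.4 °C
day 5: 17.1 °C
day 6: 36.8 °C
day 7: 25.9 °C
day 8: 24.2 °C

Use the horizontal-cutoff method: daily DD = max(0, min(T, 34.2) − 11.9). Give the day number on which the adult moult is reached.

day 6

Daily DD above 11.9 °C (capped at 22.3): 2.7, 0.0, 22.3, 0.0, 5.2, 22.3, 14.0, 12.3.
Cumulative: 2.7, 2.7, 25.0, 25.0, 30.2, 52.5, 66.5, 78.8.
The total first reaches 52 DD on day 6.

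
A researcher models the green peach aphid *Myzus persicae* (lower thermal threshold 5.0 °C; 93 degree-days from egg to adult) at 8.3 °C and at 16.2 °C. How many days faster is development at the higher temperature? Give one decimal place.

19.9 days

At 8.3 °C: 93 / (8.3 − 5.0) = 93 / 3.3 = 28.182 d.
At 16.2 °C: 93 / (16.2 − 5.0) = 93 / 11.2 = 8.304 d.
Difference = |28.182 − 8.304| = 19.878 ≈ 19.9 days.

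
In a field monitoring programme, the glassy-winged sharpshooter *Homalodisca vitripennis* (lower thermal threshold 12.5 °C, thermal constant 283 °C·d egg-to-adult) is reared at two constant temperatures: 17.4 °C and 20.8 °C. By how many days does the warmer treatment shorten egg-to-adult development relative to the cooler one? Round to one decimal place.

At 17.4 °C: 283 / (17.4 − 12.5) = 283 / 4.9 = 57.755 d.
At 20.8 °C: 283 / (20.8 − 12.5) = 283 / 8.3 = 34.096 d.
Difference = |57.755 − 34.096| = 23.659 ≈ 23.7 days.

23.7 days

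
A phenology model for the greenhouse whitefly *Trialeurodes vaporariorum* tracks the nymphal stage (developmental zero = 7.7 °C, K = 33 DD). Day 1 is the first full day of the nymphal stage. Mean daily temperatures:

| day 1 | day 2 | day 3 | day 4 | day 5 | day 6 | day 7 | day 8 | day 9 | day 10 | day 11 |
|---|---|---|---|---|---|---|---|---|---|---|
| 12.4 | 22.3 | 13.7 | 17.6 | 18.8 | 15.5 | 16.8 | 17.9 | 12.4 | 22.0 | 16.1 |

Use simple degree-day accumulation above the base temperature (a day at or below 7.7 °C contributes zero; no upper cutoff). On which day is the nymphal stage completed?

day 4

Daily DD above 7.7 °C: 4.7, 14.6, 6.0, 9.9, 11.1, 7.8, 9.1, 10.2, 4.7, 14.3, 8.4.
Cumulative: 4.7, 19.3, 25.3, 35.2, 46.3, 54.1, 63.2, 73.4, 78.1, 92.4, 100.8.
The total first reaches 33 DD on day 4.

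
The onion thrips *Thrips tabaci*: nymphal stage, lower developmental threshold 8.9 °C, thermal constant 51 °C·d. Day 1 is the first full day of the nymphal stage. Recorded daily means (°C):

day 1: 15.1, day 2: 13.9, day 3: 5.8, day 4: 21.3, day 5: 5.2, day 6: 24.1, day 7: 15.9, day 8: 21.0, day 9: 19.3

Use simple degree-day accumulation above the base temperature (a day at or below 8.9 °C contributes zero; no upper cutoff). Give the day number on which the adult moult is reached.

day 8

Daily DD above 8.9 °C: 6.2, 5.0, 0.0, 12.4, 0.0, 15.2, 7.0, 12.1, 10.4.
Cumulative: 6.2, 11.2, 11.2, 23.6, 23.6, 38.8, 45.8, 57.9, 68.3.
The total first reaches 51 DD on day 8.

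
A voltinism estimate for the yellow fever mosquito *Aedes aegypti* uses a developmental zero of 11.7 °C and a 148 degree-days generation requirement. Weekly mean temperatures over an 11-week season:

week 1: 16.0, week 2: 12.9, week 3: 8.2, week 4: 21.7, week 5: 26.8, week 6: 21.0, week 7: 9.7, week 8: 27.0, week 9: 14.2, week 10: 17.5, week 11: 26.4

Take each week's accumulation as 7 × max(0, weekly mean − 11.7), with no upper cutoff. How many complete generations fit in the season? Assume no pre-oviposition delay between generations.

Weekly DD (7 × max(0, T̄ − 11.7)): 30.1, 8.4, 0.0, 70.0, 105.7, 65.1, 0.0, 107.1, 17.5, 40.6, 102.9.
Season total = 547.4 DD.
Complete generations = ⌊547.4 / 148⌋ = 3.

3 generations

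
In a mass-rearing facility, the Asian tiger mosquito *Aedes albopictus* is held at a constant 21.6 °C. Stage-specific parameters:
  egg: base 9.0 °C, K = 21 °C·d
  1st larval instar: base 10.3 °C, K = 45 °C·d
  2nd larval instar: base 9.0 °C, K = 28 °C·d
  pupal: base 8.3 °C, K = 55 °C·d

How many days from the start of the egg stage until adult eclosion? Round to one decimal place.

12.0 days

egg: 21 / (21.6 − 9.0) = 21 / 12.6 = 1.667 d.
1st larval instar: 45 / (21.6 − 10.3) = 45 / 11.3 = 3.982 d.
2nd larval instar: 28 / (21.6 − 9.0) = 28 / 12.6 = 2.222 d.
pupal: 55 / (21.6 − 8.3) = 55 / 13.3 = 4.135 d.
Sum = 12.007 ≈ 12.0 days.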